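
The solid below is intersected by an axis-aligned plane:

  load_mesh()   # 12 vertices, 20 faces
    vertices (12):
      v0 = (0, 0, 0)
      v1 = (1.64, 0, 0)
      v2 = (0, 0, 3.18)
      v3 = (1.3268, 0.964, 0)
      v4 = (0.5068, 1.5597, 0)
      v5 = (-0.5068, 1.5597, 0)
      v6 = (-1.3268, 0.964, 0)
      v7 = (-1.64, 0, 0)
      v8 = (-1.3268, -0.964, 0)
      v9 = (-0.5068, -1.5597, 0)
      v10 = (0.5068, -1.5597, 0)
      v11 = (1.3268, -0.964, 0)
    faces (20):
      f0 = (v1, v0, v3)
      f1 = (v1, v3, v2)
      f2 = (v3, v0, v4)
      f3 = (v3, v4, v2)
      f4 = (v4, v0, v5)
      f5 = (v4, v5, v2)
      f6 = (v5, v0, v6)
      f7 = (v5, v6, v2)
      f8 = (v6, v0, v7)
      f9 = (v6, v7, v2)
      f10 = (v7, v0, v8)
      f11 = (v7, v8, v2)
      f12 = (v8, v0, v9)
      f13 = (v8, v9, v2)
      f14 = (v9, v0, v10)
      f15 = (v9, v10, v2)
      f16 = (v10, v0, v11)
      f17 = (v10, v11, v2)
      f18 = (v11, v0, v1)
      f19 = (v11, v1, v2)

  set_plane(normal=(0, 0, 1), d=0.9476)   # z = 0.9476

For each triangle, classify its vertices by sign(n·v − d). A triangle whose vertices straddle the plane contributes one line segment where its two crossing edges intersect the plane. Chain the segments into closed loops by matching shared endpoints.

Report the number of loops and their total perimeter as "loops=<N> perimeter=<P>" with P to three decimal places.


Straddling triangles (10 of 20):
  (v1,v3,v2) [--+] → (0.93143, 0.67674, 0.9476)–(1.1513, 0, 0.9476)  len=0.7116
  (v3,v4,v2) [--+] → (0.35578, 1.09493, 0.9476)–(0.93143, 0.67674, 0.9476)  len=0.7115
  (v4,v5,v2) [--+] → (-0.35578, 1.09493, 0.9476)–(0.35578, 1.09493, 0.9476)  len=0.7116
  (v5,v6,v2) [--+] → (-0.93143, 0.67674, 0.9476)–(-0.35578, 1.09493, 0.9476)  len=0.7115
  (v6,v7,v2) [--+] → (-1.1513, 0, 0.9476)–(-0.93143, 0.67674, 0.9476)  len=0.7116
  (v7,v8,v2) [--+] → (-0.93143, -0.67674, 0.9476)–(-1.1513, 0, 0.9476)  len=0.7116
  (v8,v9,v2) [--+] → (-0.35578, -1.09493, 0.9476)–(-0.93143, -0.67674, 0.9476)  len=0.7115
  (v9,v10,v2) [--+] → (0.35578, -1.09493, 0.9476)–(-0.35578, -1.09493, 0.9476)  len=0.7116
  (v10,v11,v2) [--+] → (0.93143, -0.67674, 0.9476)–(0.35578, -1.09493, 0.9476)  len=0.7115
  (v11,v1,v2) [--+] → (1.1513, 0, 0.9476)–(0.93143, -0.67674, 0.9476)  len=0.7116

Chained into 1 loop(s):
  loop 1: 10 segments, perimeter = 7.1154
Total perimeter = 7.115

loops=1 perimeter=7.115


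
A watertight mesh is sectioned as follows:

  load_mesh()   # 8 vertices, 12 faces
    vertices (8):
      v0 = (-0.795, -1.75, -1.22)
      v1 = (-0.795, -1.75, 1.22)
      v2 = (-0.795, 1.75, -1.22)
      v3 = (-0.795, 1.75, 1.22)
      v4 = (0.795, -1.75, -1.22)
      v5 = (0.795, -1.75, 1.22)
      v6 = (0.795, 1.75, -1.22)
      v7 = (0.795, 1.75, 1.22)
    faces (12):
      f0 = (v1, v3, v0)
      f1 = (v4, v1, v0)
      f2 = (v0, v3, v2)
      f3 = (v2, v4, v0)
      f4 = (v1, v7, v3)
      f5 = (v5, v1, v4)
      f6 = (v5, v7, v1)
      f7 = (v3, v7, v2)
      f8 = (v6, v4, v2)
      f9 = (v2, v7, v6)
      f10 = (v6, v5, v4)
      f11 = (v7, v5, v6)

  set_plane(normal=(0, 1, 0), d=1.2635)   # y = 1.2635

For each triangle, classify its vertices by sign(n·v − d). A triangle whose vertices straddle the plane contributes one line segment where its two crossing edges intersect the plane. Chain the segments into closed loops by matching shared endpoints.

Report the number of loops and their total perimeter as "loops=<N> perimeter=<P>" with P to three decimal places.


Straddling triangles (8 of 12):
  (v1,v3,v0) [-+-] → (-0.795, 1.2635, 1.22)–(-0.795, 1.2635, 0.88084)  len=0.3392
  (v0,v3,v2) [-++] → (-0.795, 1.2635, 0.88084)–(-0.795, 1.2635, -1.22)  len=2.1008
  (v2,v4,v0) [+--] → (-0.57399, 1.2635, -1.22)–(-0.795, 1.2635, -1.22)  len=0.2210
  (v1,v7,v3) [-++] → (0.57399, 1.2635, 1.22)–(-0.795, 1.2635, 1.22)  len=1.3690
  (v5,v7,v1) [-+-] → (0.795, 1.2635, 1.22)–(0.57399, 1.2635, 1.22)  len=0.2210
  (v6,v4,v2) [+-+] → (0.795, 1.2635, -1.22)–(-0.57399, 1.2635, -1.22)  len=1.3690
  (v6,v5,v4) [+--] → (0.795, 1.2635, -0.88084)–(0.795, 1.2635, -1.22)  len=0.3392
  (v7,v5,v6) [+-+] → (0.795, 1.2635, 1.22)–(0.795, 1.2635, -0.88084)  len=2.1008

Chained into 1 loop(s):
  loop 1: 8 segments, perimeter = 8.0600
Total perimeter = 8.060

loops=1 perimeter=8.060


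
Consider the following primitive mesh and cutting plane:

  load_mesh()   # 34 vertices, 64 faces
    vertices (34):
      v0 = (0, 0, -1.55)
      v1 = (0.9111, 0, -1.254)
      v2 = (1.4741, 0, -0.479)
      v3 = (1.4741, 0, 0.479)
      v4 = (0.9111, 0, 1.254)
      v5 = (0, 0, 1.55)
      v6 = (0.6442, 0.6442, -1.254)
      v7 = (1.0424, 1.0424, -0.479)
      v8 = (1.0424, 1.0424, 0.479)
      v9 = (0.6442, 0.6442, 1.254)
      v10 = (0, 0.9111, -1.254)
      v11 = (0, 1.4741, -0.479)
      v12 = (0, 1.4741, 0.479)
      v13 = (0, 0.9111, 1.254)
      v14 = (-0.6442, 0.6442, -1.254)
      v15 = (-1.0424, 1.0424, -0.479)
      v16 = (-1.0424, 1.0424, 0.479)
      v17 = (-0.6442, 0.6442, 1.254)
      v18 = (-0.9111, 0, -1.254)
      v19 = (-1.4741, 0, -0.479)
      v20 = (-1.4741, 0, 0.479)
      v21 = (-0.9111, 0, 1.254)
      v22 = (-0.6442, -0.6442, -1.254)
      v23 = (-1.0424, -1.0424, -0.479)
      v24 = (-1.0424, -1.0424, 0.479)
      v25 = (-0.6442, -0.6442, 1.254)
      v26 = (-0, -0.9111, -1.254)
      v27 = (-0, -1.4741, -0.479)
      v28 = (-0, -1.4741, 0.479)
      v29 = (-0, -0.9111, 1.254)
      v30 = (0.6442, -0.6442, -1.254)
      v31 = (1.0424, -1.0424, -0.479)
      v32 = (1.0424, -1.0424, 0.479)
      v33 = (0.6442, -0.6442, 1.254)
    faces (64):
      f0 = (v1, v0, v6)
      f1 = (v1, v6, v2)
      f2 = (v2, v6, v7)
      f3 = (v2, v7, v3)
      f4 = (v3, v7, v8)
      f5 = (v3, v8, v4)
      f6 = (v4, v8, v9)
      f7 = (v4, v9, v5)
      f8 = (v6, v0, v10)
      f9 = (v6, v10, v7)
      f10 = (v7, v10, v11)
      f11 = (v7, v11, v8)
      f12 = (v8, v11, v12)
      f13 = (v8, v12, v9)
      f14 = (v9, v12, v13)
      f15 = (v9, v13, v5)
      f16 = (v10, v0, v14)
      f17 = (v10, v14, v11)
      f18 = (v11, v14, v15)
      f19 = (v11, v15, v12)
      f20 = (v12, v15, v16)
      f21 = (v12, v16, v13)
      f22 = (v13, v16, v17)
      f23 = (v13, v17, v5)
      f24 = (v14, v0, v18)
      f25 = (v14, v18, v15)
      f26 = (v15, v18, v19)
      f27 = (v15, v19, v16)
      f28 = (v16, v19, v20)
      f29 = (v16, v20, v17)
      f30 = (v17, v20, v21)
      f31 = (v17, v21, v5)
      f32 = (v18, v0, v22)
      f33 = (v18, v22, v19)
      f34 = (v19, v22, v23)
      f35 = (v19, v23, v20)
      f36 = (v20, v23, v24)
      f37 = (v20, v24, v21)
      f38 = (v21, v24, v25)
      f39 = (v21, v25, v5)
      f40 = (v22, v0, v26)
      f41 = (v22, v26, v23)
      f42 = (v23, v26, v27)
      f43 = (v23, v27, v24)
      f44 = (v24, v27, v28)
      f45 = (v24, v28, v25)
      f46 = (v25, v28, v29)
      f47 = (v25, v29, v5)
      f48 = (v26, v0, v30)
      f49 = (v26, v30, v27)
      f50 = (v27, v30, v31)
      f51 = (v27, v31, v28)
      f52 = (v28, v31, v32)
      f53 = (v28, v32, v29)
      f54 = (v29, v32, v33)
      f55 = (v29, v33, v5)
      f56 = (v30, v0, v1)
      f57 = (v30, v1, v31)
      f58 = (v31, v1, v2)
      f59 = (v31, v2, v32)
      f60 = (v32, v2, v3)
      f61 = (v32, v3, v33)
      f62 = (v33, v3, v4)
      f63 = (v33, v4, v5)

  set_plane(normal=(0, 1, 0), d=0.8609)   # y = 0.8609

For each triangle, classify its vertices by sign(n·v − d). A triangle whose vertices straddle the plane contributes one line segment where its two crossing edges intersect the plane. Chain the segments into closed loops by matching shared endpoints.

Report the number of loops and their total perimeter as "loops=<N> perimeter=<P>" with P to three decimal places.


loops=1 perimeter=7.558

Straddling triangles (20 of 64):
  (v2,v6,v7) [--+] → (0.8609, 0.8609, -0.832246)–(1.11757, 0.8609, -0.479)  len=0.4366
  (v2,v7,v3) [-+-] → (1.11757, 0.8609, -0.479)–(1.11757, 0.8609, -0.312196)  len=0.1668
  (v3,v7,v8) [-++] → (1.11757, 0.8609, -0.312196)–(1.11757, 0.8609, 0.479)  len=0.7912
  (v3,v8,v4) [-+-] → (1.11757, 0.8609, 0.479)–(1.01954, 0.8609, 0.613941)  len=0.1668
  (v4,v8,v9) [-+-] → (1.01954, 0.8609, 0.613941)–(0.8609, 0.8609, 0.832246)  len=0.2699
  (v6,v0,v10) [--+] → (0, 0.8609, -1.27031)–(0.121165, 0.8609, -1.254)  len=0.1223
  (v6,v10,v7) [-++] → (0.121165, 0.8609, -1.254)–(0.8609, 0.8609, -0.832246)  len=0.8515
  (v8,v12,v9) [++-] → (0.475989, 0.8609, 1.05164)–(0.8609, 0.8609, 0.832246)  len=0.4430
  (v9,v12,v13) [-++] → (0.475989, 0.8609, 1.05164)–(0.121165, 0.8609, 1.254)  len=0.4085
  (v9,v13,v5) [-+-] → (0.121165, 0.8609, 1.254)–(0, 0.8609, 1.27031)  len=0.1223
  (v10,v0,v14) [+--] → (0, 0.8609, -1.27031)–(-0.121165, 0.8609, -1.254)  len=0.1223
  (v10,v14,v11) [+-+] → (-0.121165, 0.8609, -1.254)–(-0.475989, 0.8609, -1.05164)  len=0.4085
  (v11,v14,v15) [+-+] → (-0.475989, 0.8609, -1.05164)–(-0.8609, 0.8609, -0.832246)  len=0.4430
  (v13,v16,v17) [++-] → (-0.8609, 0.8609, 0.832246)–(-0.121165, 0.8609, 1.254)  len=0.8515
  (v13,v17,v5) [+--] → (-0.121165, 0.8609, 1.254)–(0, 0.8609, 1.27031)  len=0.1223
  (v14,v18,v15) [--+] → (-1.01954, 0.8609, -0.613941)–(-0.8609, 0.8609, -0.832246)  len=0.2699
  (v15,v18,v19) [+--] → (-1.01954, 0.8609, -0.613941)–(-1.11757, 0.8609, -0.479)  len=0.1668
  (v15,v19,v16) [+-+] → (-1.11757, 0.8609, -0.479)–(-1.11757, 0.8609, 0.312196)  len=0.7912
  (v16,v19,v20) [+--] → (-1.11757, 0.8609, 0.312196)–(-1.11757, 0.8609, 0.479)  len=0.1668
  (v16,v20,v17) [+--] → (-1.11757, 0.8609, 0.479)–(-0.8609, 0.8609, 0.832246)  len=0.4366

Chained into 1 loop(s):
  loop 1: 20 segments, perimeter = 7.5577
Total perimeter = 7.558


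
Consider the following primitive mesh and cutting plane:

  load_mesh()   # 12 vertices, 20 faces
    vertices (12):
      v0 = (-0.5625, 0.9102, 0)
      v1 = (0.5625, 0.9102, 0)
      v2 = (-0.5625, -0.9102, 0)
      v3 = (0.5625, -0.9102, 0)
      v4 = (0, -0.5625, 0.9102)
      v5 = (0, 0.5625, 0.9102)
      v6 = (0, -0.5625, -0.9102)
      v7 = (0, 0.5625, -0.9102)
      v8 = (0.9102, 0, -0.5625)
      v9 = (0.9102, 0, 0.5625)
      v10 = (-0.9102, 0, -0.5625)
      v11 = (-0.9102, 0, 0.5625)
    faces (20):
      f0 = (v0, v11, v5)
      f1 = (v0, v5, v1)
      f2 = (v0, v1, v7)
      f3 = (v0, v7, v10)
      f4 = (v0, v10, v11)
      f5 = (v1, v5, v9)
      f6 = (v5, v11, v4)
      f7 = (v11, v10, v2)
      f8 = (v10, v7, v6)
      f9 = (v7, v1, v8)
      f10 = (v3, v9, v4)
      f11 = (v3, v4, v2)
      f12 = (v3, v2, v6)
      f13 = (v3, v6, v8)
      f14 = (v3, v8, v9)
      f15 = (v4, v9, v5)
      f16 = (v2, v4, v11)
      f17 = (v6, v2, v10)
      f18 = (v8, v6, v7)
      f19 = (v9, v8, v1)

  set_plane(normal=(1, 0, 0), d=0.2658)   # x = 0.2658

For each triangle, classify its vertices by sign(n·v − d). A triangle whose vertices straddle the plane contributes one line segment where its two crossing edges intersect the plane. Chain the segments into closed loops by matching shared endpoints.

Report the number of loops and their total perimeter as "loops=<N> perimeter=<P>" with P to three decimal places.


Straddling triangles (10 of 20):
  (v0,v5,v1) [--+] → (0.2658, 0.7268, 0.4801)–(0.2658, 0.9102, 0)  len=0.5139
  (v0,v1,v7) [-+-] → (0.2658, 0.9102, 0)–(0.2658, 0.7268, -0.4801)  len=0.5139
  (v1,v5,v9) [+-+] → (0.2658, 0.7268, 0.4801)–(0.2658, 0.398237, 0.808663)  len=0.4647
  (v7,v1,v8) [-++] → (0.2658, 0.7268, -0.4801)–(0.2658, 0.398237, -0.808663)  len=0.4647
  (v3,v9,v4) [++-] → (0.2658, -0.398237, 0.808663)–(0.2658, -0.7268, 0.4801)  len=0.4647
  (v3,v4,v2) [+--] → (0.2658, -0.7268, 0.4801)–(0.2658, -0.9102, 0)  len=0.5139
  (v3,v2,v6) [+--] → (0.2658, -0.9102, 0)–(0.2658, -0.7268, -0.4801)  len=0.5139
  (v3,v6,v8) [+-+] → (0.2658, -0.7268, -0.4801)–(0.2658, -0.398237, -0.808663)  len=0.4647
  (v4,v9,v5) [-+-] → (0.2658, -0.398237, 0.808663)–(0.2658, 0.398237, 0.808663)  len=0.7965
  (v8,v6,v7) [+--] → (0.2658, -0.398237, -0.808663)–(0.2658, 0.398237, -0.808663)  len=0.7965

Chained into 1 loop(s):
  loop 1: 10 segments, perimeter = 5.5073
Total perimeter = 5.507

loops=1 perimeter=5.507


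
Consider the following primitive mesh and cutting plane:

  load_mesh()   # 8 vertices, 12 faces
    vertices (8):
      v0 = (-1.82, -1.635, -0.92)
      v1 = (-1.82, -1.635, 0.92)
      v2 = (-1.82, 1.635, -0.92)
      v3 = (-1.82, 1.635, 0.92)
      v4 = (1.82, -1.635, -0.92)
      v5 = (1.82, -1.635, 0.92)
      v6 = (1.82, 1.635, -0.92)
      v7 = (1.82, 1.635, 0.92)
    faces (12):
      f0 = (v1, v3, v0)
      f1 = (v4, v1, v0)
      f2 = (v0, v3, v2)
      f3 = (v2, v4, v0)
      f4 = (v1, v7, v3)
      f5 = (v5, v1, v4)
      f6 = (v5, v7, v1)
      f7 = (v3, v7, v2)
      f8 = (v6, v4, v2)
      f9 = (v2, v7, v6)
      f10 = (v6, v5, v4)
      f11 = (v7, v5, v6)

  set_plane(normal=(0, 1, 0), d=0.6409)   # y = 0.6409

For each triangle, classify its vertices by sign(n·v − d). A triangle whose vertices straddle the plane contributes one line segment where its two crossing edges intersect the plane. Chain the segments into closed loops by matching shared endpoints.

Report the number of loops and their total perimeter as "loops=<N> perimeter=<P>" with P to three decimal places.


Straddling triangles (8 of 12):
  (v1,v3,v0) [-+-] → (-1.82, 0.6409, 0.92)–(-1.82, 0.6409, 0.360629)  len=0.5594
  (v0,v3,v2) [-++] → (-1.82, 0.6409, 0.360629)–(-1.82, 0.6409, -0.92)  len=1.2806
  (v2,v4,v0) [+--] → (-0.713418, 0.6409, -0.92)–(-1.82, 0.6409, -0.92)  len=1.1066
  (v1,v7,v3) [-++] → (0.713418, 0.6409, 0.92)–(-1.82, 0.6409, 0.92)  len=2.5334
  (v5,v7,v1) [-+-] → (1.82, 0.6409, 0.92)–(0.713418, 0.6409, 0.92)  len=1.1066
  (v6,v4,v2) [+-+] → (1.82, 0.6409, -0.92)–(-0.713418, 0.6409, -0.92)  len=2.5334
  (v6,v5,v4) [+--] → (1.82, 0.6409, -0.360629)–(1.82, 0.6409, -0.92)  len=0.5594
  (v7,v5,v6) [+-+] → (1.82, 0.6409, 0.92)–(1.82, 0.6409, -0.360629)  len=1.2806

Chained into 1 loop(s):
  loop 1: 8 segments, perimeter = 10.9600
Total perimeter = 10.960

loops=1 perimeter=10.960


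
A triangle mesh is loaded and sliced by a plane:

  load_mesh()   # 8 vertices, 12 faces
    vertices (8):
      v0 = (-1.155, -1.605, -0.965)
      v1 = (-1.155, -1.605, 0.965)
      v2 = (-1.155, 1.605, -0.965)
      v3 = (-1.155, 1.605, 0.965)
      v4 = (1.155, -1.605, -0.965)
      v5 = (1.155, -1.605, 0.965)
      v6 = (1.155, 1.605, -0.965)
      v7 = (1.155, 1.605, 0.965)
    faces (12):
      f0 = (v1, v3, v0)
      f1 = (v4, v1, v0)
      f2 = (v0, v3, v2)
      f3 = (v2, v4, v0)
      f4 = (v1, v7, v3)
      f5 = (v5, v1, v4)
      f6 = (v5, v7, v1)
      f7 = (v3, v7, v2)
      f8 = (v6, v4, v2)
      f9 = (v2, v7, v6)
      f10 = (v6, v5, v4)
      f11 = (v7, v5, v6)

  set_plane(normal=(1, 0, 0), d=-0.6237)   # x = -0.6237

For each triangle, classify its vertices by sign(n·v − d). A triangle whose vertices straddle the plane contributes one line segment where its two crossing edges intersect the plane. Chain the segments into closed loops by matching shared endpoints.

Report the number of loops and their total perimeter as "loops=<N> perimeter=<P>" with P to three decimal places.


Straddling triangles (8 of 12):
  (v4,v1,v0) [+--] → (-0.6237, -1.605, 0.5211)–(-0.6237, -1.605, -0.965)  len=1.4861
  (v2,v4,v0) [-+-] → (-0.6237, 0.8667, -0.965)–(-0.6237, -1.605, -0.965)  len=2.4717
  (v1,v7,v3) [-+-] → (-0.6237, -0.8667, 0.965)–(-0.6237, 1.605, 0.965)  len=2.4717
  (v5,v1,v4) [+-+] → (-0.6237, -1.605, 0.965)–(-0.6237, -1.605, 0.5211)  len=0.4439
  (v5,v7,v1) [++-] → (-0.6237, -0.8667, 0.965)–(-0.6237, -1.605, 0.965)  len=0.7383
  (v3,v7,v2) [-+-] → (-0.6237, 1.605, 0.965)–(-0.6237, 1.605, -0.5211)  len=1.4861
  (v6,v4,v2) [++-] → (-0.6237, 0.8667, -0.965)–(-0.6237, 1.605, -0.965)  len=0.7383
  (v2,v7,v6) [-++] → (-0.6237, 1.605, -0.5211)–(-0.6237, 1.605, -0.965)  len=0.4439

Chained into 1 loop(s):
  loop 1: 8 segments, perimeter = 10.2800
Total perimeter = 10.280

loops=1 perimeter=10.280


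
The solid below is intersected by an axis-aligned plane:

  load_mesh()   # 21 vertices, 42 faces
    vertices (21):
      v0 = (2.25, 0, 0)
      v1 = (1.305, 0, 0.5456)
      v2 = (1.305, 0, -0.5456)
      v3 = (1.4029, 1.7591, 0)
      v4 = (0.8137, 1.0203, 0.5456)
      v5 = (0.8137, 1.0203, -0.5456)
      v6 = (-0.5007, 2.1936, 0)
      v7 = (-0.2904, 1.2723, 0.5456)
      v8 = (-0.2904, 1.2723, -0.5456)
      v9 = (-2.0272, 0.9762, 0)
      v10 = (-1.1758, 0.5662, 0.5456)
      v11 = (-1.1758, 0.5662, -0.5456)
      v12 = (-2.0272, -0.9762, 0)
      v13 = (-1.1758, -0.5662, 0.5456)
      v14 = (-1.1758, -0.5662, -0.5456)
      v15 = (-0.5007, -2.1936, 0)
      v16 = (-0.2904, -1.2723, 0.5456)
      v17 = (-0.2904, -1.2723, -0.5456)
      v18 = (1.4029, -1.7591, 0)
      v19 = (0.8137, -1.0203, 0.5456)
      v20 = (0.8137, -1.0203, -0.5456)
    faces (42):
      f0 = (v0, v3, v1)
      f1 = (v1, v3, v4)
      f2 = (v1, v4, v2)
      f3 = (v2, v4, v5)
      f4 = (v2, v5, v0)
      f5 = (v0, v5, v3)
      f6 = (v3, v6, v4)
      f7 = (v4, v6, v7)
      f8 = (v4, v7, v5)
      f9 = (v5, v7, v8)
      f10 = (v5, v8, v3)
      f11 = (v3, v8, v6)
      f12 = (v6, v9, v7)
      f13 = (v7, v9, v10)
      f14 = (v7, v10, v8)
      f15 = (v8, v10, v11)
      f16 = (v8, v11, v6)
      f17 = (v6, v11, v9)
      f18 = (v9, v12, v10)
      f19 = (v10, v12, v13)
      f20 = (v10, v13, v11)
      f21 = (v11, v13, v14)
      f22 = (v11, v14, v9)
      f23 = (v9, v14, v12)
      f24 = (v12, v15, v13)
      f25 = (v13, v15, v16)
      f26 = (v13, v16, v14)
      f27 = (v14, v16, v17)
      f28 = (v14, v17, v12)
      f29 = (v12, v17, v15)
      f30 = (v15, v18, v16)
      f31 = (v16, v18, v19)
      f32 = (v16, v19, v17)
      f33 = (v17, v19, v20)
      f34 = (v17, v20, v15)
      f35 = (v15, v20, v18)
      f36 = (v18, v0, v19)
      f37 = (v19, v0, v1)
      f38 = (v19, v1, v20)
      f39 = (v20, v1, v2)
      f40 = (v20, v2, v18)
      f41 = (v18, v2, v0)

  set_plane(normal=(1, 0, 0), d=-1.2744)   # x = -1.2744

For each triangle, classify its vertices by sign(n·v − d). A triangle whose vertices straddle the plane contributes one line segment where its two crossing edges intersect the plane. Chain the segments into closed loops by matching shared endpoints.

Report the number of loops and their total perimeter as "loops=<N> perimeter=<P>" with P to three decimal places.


Straddling triangles (10 of 42):
  (v6,v9,v7) [+-+] → (-1.2744, 1.57657, 0)–(-1.2744, 1.10454, 0.236485)  len=0.5280
  (v7,v9,v10) [+-+] → (-1.2744, 1.10454, 0.236485)–(-1.2744, 0.613682, 0.482414)  len=0.5490
  (v6,v11,v9) [++-] → (-1.2744, 0.613682, -0.482414)–(-1.2744, 1.57657, 0)  len=1.0770
  (v9,v12,v10) [--+] → (-1.2744, 0.387576, 0.482414)–(-1.2744, 0.613682, 0.482414)  len=0.2261
  (v10,v12,v13) [+-+] → (-1.2744, 0.387576, 0.482414)–(-1.2744, -0.613682, 0.482414)  len=1.0013
  (v11,v14,v9) [++-] → (-1.2744, -0.387576, -0.482414)–(-1.2744, 0.613682, -0.482414)  len=1.0013
  (v9,v14,v12) [-+-] → (-1.2744, -0.387576, -0.482414)–(-1.2744, -0.613682, -0.482414)  len=0.2261
  (v12,v15,v13) [-++] → (-1.2744, -1.57657, 0)–(-1.2744, -0.613682, 0.482414)  len=1.0770
  (v14,v17,v12) [++-] → (-1.2744, -1.10454, -0.236485)–(-1.2744, -0.613682, -0.482414)  len=0.5490
  (v12,v17,v15) [-++] → (-1.2744, -1.10454, -0.236485)–(-1.2744, -1.57657, 0)  len=0.5280

Chained into 1 loop(s):
  loop 1: 10 segments, perimeter = 6.7626
Total perimeter = 6.763

loops=1 perimeter=6.763


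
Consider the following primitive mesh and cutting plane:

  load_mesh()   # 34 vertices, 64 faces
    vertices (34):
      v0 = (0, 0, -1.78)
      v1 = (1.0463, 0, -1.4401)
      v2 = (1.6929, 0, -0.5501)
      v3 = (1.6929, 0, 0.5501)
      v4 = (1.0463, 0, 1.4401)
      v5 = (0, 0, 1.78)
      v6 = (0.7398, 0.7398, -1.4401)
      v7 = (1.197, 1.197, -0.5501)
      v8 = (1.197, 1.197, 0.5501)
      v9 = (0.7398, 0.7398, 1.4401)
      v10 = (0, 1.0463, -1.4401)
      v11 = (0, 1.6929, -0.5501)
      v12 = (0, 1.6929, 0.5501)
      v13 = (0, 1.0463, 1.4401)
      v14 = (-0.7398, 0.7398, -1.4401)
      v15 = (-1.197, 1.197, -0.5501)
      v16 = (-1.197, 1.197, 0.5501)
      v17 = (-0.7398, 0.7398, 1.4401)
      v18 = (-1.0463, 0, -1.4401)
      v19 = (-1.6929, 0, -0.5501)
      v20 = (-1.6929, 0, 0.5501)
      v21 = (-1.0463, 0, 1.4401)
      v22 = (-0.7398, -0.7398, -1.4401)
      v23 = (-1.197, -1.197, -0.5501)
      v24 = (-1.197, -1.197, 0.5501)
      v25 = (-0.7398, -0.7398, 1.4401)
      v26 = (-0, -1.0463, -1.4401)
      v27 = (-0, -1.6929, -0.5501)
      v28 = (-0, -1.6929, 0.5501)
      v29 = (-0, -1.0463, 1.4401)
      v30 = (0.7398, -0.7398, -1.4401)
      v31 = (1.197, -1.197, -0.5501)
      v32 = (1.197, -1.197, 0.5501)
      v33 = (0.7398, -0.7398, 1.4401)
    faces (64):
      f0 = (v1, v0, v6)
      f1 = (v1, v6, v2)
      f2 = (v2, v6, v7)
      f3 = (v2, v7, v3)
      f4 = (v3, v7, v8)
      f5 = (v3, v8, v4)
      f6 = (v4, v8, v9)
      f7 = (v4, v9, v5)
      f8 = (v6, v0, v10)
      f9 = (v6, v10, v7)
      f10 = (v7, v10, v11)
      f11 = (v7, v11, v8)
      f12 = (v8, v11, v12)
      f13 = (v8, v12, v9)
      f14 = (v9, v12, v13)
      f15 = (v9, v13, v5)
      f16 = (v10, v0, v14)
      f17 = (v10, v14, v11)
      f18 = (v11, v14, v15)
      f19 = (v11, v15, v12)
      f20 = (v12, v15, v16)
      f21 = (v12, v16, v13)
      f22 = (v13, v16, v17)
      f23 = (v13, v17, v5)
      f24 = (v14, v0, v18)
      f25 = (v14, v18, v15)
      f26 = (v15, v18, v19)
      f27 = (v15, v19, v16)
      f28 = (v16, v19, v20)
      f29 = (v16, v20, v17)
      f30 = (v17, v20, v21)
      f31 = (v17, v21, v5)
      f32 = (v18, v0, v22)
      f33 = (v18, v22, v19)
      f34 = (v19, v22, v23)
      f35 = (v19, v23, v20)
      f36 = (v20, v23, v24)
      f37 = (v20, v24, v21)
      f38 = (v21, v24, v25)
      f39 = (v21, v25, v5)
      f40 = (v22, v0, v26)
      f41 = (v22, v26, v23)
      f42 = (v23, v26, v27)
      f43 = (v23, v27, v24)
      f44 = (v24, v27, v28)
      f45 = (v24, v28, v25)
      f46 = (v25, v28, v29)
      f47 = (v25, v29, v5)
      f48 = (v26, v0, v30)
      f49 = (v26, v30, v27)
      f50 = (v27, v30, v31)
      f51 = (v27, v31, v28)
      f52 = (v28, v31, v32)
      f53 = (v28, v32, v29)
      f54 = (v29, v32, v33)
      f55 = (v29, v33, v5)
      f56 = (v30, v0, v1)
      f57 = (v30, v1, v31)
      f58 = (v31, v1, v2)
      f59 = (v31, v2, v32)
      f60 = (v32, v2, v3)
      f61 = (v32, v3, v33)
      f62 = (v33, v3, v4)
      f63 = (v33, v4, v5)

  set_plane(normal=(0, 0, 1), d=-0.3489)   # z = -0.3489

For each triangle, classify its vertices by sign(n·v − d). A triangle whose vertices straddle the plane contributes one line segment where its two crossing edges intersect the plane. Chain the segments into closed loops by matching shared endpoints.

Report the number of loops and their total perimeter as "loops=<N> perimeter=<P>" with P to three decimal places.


Straddling triangles (16 of 64):
  (v2,v7,v3) [--+] → (1.28769, 0.978098, -0.3489)–(1.6929, 0, -0.3489)  len=1.0587
  (v3,v7,v8) [+-+] → (1.28769, 0.978098, -0.3489)–(1.197, 1.197, -0.3489)  len=0.2369
  (v7,v11,v8) [--+] → (0.218902, 1.60221, -0.3489)–(1.197, 1.197, -0.3489)  len=1.0587
  (v8,v11,v12) [+-+] → (0.218902, 1.60221, -0.3489)–(0, 1.6929, -0.3489)  len=0.2369
  (v11,v15,v12) [--+] → (-0.978098, 1.28769, -0.3489)–(0, 1.6929, -0.3489)  len=1.0587
  (v12,v15,v16) [+-+] → (-0.978098, 1.28769, -0.3489)–(-1.197, 1.197, -0.3489)  len=0.2369
  (v15,v19,v16) [--+] → (-1.60221, 0.218902, -0.3489)–(-1.197, 1.197, -0.3489)  len=1.0587
  (v16,v19,v20) [+-+] → (-1.60221, 0.218902, -0.3489)–(-1.6929, 0, -0.3489)  len=0.2369
  (v19,v23,v20) [--+] → (-1.28769, -0.978098, -0.3489)–(-1.6929, 0, -0.3489)  len=1.0587
  (v20,v23,v24) [+-+] → (-1.28769, -0.978098, -0.3489)–(-1.197, -1.197, -0.3489)  len=0.2369
  (v23,v27,v24) [--+] → (-0.218902, -1.60221, -0.3489)–(-1.197, -1.197, -0.3489)  len=1.0587
  (v24,v27,v28) [+-+] → (-0.218902, -1.60221, -0.3489)–(0, -1.6929, -0.3489)  len=0.2369
  (v27,v31,v28) [--+] → (0.978098, -1.28769, -0.3489)–(0, -1.6929, -0.3489)  len=1.0587
  (v28,v31,v32) [+-+] → (0.978098, -1.28769, -0.3489)–(1.197, -1.197, -0.3489)  len=0.2369
  (v31,v2,v32) [--+] → (1.60221, -0.218902, -0.3489)–(1.197, -1.197, -0.3489)  len=1.0587
  (v32,v2,v3) [+-+] → (1.60221, -0.218902, -0.3489)–(1.6929, 0, -0.3489)  len=0.2369

Chained into 1 loop(s):
  loop 1: 16 segments, perimeter = 10.3653
Total perimeter = 10.365

loops=1 perimeter=10.365


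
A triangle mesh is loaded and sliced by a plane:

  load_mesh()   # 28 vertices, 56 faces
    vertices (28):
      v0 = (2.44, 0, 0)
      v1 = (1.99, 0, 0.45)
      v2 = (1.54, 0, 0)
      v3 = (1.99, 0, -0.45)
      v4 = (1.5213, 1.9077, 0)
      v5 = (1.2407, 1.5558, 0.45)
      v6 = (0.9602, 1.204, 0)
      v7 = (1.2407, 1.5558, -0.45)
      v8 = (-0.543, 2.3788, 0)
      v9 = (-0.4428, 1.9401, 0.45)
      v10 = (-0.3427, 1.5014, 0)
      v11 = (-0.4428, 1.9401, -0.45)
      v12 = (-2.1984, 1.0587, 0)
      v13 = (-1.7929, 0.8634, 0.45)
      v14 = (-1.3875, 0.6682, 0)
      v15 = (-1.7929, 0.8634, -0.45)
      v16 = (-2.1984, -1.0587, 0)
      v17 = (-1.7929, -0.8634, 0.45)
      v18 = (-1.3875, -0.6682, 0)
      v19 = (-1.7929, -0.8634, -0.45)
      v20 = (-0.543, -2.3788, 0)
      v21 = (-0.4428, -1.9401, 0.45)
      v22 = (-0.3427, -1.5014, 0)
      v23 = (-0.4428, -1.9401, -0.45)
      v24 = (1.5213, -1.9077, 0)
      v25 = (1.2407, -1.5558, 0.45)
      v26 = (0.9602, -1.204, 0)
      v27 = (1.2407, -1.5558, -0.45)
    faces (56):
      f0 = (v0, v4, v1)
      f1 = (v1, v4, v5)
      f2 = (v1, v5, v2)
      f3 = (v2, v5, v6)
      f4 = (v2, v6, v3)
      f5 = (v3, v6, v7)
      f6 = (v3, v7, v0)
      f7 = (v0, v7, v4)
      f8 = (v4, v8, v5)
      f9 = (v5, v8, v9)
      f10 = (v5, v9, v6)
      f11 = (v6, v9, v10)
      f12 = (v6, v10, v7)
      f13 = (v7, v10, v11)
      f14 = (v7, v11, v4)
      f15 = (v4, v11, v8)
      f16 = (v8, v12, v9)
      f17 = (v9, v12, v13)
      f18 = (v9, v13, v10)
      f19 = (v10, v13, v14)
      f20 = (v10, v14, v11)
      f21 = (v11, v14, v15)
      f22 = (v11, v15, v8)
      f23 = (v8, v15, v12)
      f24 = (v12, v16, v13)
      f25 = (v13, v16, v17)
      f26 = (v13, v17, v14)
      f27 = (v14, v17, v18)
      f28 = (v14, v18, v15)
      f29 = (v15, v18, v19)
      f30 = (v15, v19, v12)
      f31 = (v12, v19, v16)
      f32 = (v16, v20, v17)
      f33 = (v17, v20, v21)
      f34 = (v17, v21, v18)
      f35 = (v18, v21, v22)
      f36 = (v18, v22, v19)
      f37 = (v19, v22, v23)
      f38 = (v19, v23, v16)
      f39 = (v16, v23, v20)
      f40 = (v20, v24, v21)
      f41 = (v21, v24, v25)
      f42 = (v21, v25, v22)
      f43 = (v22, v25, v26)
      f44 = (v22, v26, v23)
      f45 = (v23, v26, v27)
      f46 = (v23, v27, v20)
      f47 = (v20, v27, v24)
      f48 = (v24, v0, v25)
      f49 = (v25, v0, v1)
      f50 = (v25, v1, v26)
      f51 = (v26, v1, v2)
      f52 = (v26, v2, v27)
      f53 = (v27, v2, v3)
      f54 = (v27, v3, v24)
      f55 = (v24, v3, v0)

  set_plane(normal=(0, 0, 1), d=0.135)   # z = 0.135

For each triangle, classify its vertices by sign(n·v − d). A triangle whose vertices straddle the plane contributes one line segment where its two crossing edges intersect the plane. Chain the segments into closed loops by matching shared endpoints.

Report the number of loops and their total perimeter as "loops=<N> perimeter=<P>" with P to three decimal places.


Straddling triangles (28 of 56):
  (v0,v4,v1) [--+] → (1.66191, 1.33539, 0.135)–(2.305, 0, 0.135)  len=1.4822
  (v1,v4,v5) [+-+] → (1.66191, 1.33539, 0.135)–(1.43712, 1.80213, 0.135)  len=0.5181
  (v1,v5,v2) [++-] → (1.45021, 0.46674, 0.135)–(1.675, 0, 0.135)  len=0.5181
  (v2,v5,v6) [-+-] → (1.45021, 0.46674, 0.135)–(1.04435, 1.30954, 0.135)  len=0.9354
  (v4,v8,v5) [--+] → (-0.00789, 2.1319, 0.135)–(1.43712, 1.80213, 0.135)  len=1.4822
  (v5,v8,v9) [+-+] → (-0.00789, 2.1319, 0.135)–(-0.51294, 2.24719, 0.135)  len=0.5180
  (v5,v9,v6) [++-] → (0.5393, 1.42483, 0.135)–(1.04435, 1.30954, 0.135)  len=0.5180
  (v6,v9,v10) [-+-] → (0.5393, 1.42483, 0.135)–(-0.37273, 1.63301, 0.135)  len=0.9355
  (v8,v12,v9) [--+] → (-1.67172, 1.32312, 0.135)–(-0.51294, 2.24719, 0.135)  len=1.4821
  (v9,v12,v13) [+-+] → (-1.67172, 1.32312, 0.135)–(-2.07675, 1.00011, 0.135)  len=0.5181
  (v9,v13,v10) [++-] → (-0.77776, 1.31, 0.135)–(-0.37273, 1.63301, 0.135)  len=0.5181
  (v10,v13,v14) [-+-] → (-0.77776, 1.31, 0.135)–(-1.50912, 0.72676, 0.135)  len=0.9354
  (v12,v16,v13) [--+] → (-2.07675, -0.48207, 0.135)–(-2.07675, 1.00011, 0.135)  len=1.4822
  (v13,v16,v17) [+-+] → (-2.07675, -0.48207, 0.135)–(-2.07675, -1.00011, 0.135)  len=0.5180
  (v13,v17,v14) [++-] → (-1.50912, 0.20872, 0.135)–(-1.50912, 0.72676, 0.135)  len=0.5180
  (v14,v17,v18) [-+-] → (-1.50912, 0.20872, 0.135)–(-1.50912, -0.72676, 0.135)  len=0.9355
  (v16,v20,v17) [--+] → (-0.91797, -1.92418, 0.135)–(-2.07675, -1.00011, 0.135)  len=1.4821
  (v17,v20,v21) [+-+] → (-0.91797, -1.92418, 0.135)–(-0.51294, -2.24719, 0.135)  len=0.5181
  (v17,v21,v18) [++-] → (-1.10409, -1.04977, 0.135)–(-1.50912, -0.72676, 0.135)  len=0.5181
  (v18,v21,v22) [-+-] → (-1.10409, -1.04977, 0.135)–(-0.37273, -1.63301, 0.135)  len=0.9354
  (v20,v24,v21) [--+] → (0.93207, -1.91742, 0.135)–(-0.51294, -2.24719, 0.135)  len=1.4822
  (v21,v24,v25) [+-+] → (0.93207, -1.91742, 0.135)–(1.43712, -1.80213, 0.135)  len=0.5180
  (v21,v25,v22) [++-] → (0.13232, -1.51772, 0.135)–(-0.37273, -1.63301, 0.135)  len=0.5180
  (v22,v25,v26) [-+-] → (0.13232, -1.51772, 0.135)–(1.04435, -1.30954, 0.135)  len=0.9355
  (v24,v0,v25) [--+] → (2.08021, -0.46674, 0.135)–(1.43712, -1.80213, 0.135)  len=1.4822
  (v25,v0,v1) [+-+] → (2.08021, -0.46674, 0.135)–(2.305, 0, 0.135)  len=0.5181
  (v25,v1,v26) [++-] → (1.26914, -0.8428, 0.135)–(1.04435, -1.30954, 0.135)  len=0.5181
  (v26,v1,v2) [-+-] → (1.26914, -0.8428, 0.135)–(1.675, 0, 0.135)  len=0.9354

Chained into 2 loop(s):
  loop 1: 14 segments, perimeter = 14.0014
  loop 2: 14 segments, perimeter = 10.1746
Total perimeter = 24.176

loops=2 perimeter=24.176


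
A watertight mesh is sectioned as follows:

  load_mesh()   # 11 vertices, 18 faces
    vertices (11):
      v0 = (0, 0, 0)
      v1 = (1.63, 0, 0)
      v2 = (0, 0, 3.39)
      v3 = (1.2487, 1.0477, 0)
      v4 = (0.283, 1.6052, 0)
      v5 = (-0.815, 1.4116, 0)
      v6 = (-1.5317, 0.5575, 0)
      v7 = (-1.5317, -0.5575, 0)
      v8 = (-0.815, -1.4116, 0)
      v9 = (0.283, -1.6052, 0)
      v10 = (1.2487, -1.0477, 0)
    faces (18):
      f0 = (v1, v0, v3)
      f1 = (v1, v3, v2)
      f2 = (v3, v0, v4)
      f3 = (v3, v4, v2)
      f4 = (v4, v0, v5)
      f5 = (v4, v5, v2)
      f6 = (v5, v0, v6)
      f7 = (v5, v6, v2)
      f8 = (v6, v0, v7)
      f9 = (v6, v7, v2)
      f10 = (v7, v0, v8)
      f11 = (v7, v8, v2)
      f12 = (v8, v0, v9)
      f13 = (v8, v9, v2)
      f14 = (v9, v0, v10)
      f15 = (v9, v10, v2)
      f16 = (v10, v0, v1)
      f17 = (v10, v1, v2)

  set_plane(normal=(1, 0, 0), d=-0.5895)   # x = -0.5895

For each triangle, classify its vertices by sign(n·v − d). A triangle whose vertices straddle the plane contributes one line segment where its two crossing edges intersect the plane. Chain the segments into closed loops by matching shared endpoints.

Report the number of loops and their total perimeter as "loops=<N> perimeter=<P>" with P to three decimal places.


Straddling triangles (10 of 18):
  (v4,v0,v5) [++-] → (-0.5895, 1.02103, 0)–(-0.5895, 1.45136, 0)  len=0.4303
  (v4,v5,v2) [+-+] → (-0.5895, 1.45136, 0)–(-0.5895, 1.02103, 0.937969)  len=1.0320
  (v5,v0,v6) [-+-] → (-0.5895, 1.02103, 0)–(-0.5895, 0.214563, 0)  len=0.8065
  (v5,v6,v2) [--+] → (-0.5895, 0.214563, 2.0853)–(-0.5895, 1.02103, 0.937969)  len=1.4024
  (v6,v0,v7) [-+-] → (-0.5895, 0.214563, 0)–(-0.5895, -0.214563, 0)  len=0.4291
  (v6,v7,v2) [--+] → (-0.5895, -0.214563, 2.0853)–(-0.5895, 0.214563, 2.0853)  len=0.4291
  (v7,v0,v8) [-+-] → (-0.5895, -0.214563, 0)–(-0.5895, -1.02103, 0)  len=0.8065
  (v7,v8,v2) [--+] → (-0.5895, -1.02103, 0.937969)–(-0.5895, -0.214563, 2.0853)  len=1.4024
  (v8,v0,v9) [-++] → (-0.5895, -1.02103, 0)–(-0.5895, -1.45136, 0)  len=0.4303
  (v8,v9,v2) [-++] → (-0.5895, -1.45136, 0)–(-0.5895, -1.02103, 0.937969)  len=1.0320

Chained into 1 loop(s):
  loop 1: 10 segments, perimeter = 8.2006
Total perimeter = 8.201

loops=1 perimeter=8.201


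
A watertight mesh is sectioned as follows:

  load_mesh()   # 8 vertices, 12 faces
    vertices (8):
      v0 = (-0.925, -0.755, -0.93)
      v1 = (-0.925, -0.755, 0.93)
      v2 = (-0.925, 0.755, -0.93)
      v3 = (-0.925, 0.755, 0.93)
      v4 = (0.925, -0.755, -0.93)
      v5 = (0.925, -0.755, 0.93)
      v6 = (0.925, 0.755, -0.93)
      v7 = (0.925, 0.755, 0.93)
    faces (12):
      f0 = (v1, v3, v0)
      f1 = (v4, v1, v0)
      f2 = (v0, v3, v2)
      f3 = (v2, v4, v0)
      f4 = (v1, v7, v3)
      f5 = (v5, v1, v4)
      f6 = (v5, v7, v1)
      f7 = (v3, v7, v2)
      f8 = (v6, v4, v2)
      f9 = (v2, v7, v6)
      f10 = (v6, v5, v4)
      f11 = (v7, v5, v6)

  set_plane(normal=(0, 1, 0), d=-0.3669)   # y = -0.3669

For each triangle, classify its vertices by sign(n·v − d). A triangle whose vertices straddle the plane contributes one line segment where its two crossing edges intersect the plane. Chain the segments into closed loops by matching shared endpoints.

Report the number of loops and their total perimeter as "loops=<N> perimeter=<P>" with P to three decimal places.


loops=1 perimeter=7.420

Straddling triangles (8 of 12):
  (v1,v3,v0) [-+-] → (-0.925, -0.3669, 0.93)–(-0.925, -0.3669, -0.451943)  len=1.3819
  (v0,v3,v2) [-++] → (-0.925, -0.3669, -0.451943)–(-0.925, -0.3669, -0.93)  len=0.4781
  (v2,v4,v0) [+--] → (0.449513, -0.3669, -0.93)–(-0.925, -0.3669, -0.93)  len=1.3745
  (v1,v7,v3) [-++] → (-0.449513, -0.3669, 0.93)–(-0.925, -0.3669, 0.93)  len=0.4755
  (v5,v7,v1) [-+-] → (0.925, -0.3669, 0.93)–(-0.449513, -0.3669, 0.93)  len=1.3745
  (v6,v4,v2) [+-+] → (0.925, -0.3669, -0.93)–(0.449513, -0.3669, -0.93)  len=0.4755
  (v6,v5,v4) [+--] → (0.925, -0.3669, 0.451943)–(0.925, -0.3669, -0.93)  len=1.3819
  (v7,v5,v6) [+-+] → (0.925, -0.3669, 0.93)–(0.925, -0.3669, 0.451943)  len=0.4781

Chained into 1 loop(s):
  loop 1: 8 segments, perimeter = 7.4200
Total perimeter = 7.420


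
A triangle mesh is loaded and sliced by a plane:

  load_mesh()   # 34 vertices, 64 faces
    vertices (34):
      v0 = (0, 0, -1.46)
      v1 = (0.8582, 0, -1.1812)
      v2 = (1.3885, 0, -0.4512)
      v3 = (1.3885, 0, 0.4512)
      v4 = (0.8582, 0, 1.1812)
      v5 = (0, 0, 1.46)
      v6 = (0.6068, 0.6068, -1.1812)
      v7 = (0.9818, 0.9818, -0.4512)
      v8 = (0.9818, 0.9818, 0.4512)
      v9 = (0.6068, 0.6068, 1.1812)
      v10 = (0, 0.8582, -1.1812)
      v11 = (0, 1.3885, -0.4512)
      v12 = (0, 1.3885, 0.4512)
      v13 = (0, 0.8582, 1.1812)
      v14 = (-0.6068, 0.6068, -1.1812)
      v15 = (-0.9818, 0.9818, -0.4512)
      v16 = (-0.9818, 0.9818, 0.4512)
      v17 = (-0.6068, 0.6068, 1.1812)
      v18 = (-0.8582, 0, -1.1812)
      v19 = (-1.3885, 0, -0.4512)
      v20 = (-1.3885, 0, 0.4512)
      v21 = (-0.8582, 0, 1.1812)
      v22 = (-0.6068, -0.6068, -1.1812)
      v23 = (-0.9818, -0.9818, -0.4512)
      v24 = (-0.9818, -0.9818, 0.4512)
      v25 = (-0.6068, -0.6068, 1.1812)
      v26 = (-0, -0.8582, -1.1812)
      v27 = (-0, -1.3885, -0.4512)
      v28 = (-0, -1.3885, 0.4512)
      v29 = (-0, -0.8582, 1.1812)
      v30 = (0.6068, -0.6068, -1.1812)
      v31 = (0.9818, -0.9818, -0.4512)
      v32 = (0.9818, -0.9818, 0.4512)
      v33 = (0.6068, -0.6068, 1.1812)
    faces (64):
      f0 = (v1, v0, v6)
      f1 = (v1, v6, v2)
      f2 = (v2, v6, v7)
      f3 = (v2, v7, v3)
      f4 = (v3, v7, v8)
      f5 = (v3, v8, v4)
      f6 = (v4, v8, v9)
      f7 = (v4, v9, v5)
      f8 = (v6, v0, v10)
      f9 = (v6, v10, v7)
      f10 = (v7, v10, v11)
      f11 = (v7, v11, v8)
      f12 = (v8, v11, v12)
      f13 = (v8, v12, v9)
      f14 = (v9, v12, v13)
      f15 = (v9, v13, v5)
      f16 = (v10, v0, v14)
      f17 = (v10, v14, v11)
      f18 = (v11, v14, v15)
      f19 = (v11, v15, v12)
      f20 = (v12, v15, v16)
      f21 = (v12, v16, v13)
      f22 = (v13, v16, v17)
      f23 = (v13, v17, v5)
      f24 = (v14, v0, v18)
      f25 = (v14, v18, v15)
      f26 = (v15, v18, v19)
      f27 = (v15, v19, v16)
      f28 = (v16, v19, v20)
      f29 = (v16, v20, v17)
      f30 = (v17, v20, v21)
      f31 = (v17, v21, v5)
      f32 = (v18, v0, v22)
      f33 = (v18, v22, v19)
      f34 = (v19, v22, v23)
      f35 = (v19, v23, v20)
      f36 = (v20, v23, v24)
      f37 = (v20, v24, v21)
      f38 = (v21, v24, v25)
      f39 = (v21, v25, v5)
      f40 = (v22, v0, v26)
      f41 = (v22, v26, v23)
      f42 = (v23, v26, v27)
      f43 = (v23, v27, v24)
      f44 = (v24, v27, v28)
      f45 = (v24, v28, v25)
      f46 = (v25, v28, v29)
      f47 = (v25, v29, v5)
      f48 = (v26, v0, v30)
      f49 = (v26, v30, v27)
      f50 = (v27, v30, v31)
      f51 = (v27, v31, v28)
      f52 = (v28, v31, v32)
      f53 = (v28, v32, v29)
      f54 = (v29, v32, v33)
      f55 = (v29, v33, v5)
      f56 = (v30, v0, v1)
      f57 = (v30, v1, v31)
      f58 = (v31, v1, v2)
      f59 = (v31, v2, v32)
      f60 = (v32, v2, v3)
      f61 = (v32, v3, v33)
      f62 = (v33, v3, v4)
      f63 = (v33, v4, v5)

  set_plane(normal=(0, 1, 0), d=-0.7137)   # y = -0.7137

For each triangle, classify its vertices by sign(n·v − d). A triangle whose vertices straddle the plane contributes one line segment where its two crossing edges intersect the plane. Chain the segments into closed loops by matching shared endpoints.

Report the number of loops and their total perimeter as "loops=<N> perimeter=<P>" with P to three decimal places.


Straddling triangles (20 of 64):
  (v19,v22,v23) [++-] → (-0.7137, -0.7137, -0.973101)–(-1.09286, -0.7137, -0.4512)  len=0.6451
  (v19,v23,v20) [+-+] → (-1.09286, -0.7137, -0.4512)–(-1.09286, -0.7137, -0.204782)  len=0.2464
  (v20,v23,v24) [+--] → (-1.09286, -0.7137, -0.204782)–(-1.09286, -0.7137, 0.4512)  len=0.6560
  (v20,v24,v21) [+-+] → (-1.09286, -0.7137, 0.4512)–(-0.948049, -0.7137, 0.650541)  len=0.2464
  (v21,v24,v25) [+-+] → (-0.948049, -0.7137, 0.650541)–(-0.7137, -0.7137, 0.973101)  len=0.3987
  (v22,v0,v26) [++-] → (0, -0.7137, -1.22814)–(-0.348777, -0.7137, -1.1812)  len=0.3519
  (v22,v26,v23) [+--] → (-0.348777, -0.7137, -1.1812)–(-0.7137, -0.7137, -0.973101)  len=0.4201
  (v24,v28,v25) [--+] → (-0.523818, -0.7137, 1.08137)–(-0.7137, -0.7137, 0.973101)  len=0.2186
  (v25,v28,v29) [+--] → (-0.523818, -0.7137, 1.08137)–(-0.348777, -0.7137, 1.1812)  len=0.2015
  (v25,v29,v5) [+-+] → (-0.348777, -0.7137, 1.1812)–(0, -0.7137, 1.22814)  len=0.3519
  (v26,v0,v30) [-++] → (0, -0.7137, -1.22814)–(0.348777, -0.7137, -1.1812)  len=0.3519
  (v26,v30,v27) [-+-] → (0.348777, -0.7137, -1.1812)–(0.523818, -0.7137, -1.08137)  len=0.2015
  (v27,v30,v31) [-+-] → (0.523818, -0.7137, -1.08137)–(0.7137, -0.7137, -0.973101)  len=0.2186
  (v29,v32,v33) [--+] → (0.7137, -0.7137, 0.973101)–(0.348777, -0.7137, 1.1812)  len=0.4201
  (v29,v33,v5) [-++] → (0.348777, -0.7137, 1.1812)–(0, -0.7137, 1.22814)  len=0.3519
  (v30,v1,v31) [++-] → (0.948049, -0.7137, -0.650541)–(0.7137, -0.7137, -0.973101)  len=0.3987
  (v31,v1,v2) [-++] → (0.948049, -0.7137, -0.650541)–(1.09286, -0.7137, -0.4512)  len=0.2464
  (v31,v2,v32) [-+-] → (1.09286, -0.7137, -0.4512)–(1.09286, -0.7137, 0.204782)  len=0.6560
  (v32,v2,v3) [-++] → (1.09286, -0.7137, 0.204782)–(1.09286, -0.7137, 0.4512)  len=0.2464
  (v32,v3,v33) [-++] → (1.09286, -0.7137, 0.4512)–(0.7137, -0.7137, 0.973101)  len=0.6451

Chained into 1 loop(s):
  loop 1: 20 segments, perimeter = 7.4732
Total perimeter = 7.473

loops=1 perimeter=7.473


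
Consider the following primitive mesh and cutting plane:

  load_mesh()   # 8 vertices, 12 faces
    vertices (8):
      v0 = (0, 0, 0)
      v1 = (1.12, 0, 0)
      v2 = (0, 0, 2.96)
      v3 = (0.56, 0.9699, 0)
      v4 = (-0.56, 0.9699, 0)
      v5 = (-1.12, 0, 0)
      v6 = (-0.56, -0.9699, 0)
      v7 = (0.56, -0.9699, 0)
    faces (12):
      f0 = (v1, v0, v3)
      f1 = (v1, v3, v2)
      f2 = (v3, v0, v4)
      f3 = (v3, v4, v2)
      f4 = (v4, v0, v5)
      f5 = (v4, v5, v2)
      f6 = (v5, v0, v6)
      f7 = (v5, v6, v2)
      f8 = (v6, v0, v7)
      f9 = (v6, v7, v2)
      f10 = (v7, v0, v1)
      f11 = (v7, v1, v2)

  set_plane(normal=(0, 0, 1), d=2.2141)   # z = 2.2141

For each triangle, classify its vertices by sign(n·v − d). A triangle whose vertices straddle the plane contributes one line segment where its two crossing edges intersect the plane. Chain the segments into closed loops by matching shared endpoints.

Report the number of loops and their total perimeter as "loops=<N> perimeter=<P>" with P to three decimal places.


loops=1 perimeter=1.693

Straddling triangles (6 of 12):
  (v1,v3,v2) [--+] → (0.141116, 0.244408, 2.2141)–(0.282232, 0, 2.2141)  len=0.2822
  (v3,v4,v2) [--+] → (-0.141116, 0.244408, 2.2141)–(0.141116, 0.244408, 2.2141)  len=0.2822
  (v4,v5,v2) [--+] → (-0.282232, 0, 2.2141)–(-0.141116, 0.244408, 2.2141)  len=0.2822
  (v5,v6,v2) [--+] → (-0.141116, -0.244408, 2.2141)–(-0.282232, 0, 2.2141)  len=0.2822
  (v6,v7,v2) [--+] → (0.141116, -0.244408, 2.2141)–(-0.141116, -0.244408, 2.2141)  len=0.2822
  (v7,v1,v2) [--+] → (0.282232, 0, 2.2141)–(0.141116, -0.244408, 2.2141)  len=0.2822

Chained into 1 loop(s):
  loop 1: 6 segments, perimeter = 1.6934
Total perimeter = 1.693
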